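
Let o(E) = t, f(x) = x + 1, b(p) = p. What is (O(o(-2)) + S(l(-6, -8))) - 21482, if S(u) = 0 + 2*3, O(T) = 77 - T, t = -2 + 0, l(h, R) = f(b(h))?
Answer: -21397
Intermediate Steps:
f(x) = 1 + x
l(h, R) = 1 + h
t = -2
o(E) = -2
S(u) = 6 (S(u) = 0 + 6 = 6)
(O(o(-2)) + S(l(-6, -8))) - 21482 = ((77 - 1*(-2)) + 6) - 21482 = ((77 + 2) + 6) - 21482 = (79 + 6) - 21482 = 85 - 21482 = -21397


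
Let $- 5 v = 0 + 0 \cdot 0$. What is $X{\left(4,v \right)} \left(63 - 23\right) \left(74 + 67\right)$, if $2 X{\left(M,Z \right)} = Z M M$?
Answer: $0$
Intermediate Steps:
$v = 0$ ($v = - \frac{0 + 0 \cdot 0}{5} = - \frac{0 + 0}{5} = \left(- \frac{1}{5}\right) 0 = 0$)
$X{\left(M,Z \right)} = \frac{Z M^{2}}{2}$ ($X{\left(M,Z \right)} = \frac{Z M M}{2} = \frac{M Z M}{2} = \frac{Z M^{2}}{2}$)
$X{\left(4,v \right)} \left(63 - 23\right) \left(74 + 67\right) = \frac{1}{2} \cdot 0 \cdot 4^{2} \left(63 - 23\right) \left(74 + 67\right) = \frac{1}{2} \cdot 0 \cdot 16 \cdot 40 \cdot 141 = 0 \cdot 5640 = 0$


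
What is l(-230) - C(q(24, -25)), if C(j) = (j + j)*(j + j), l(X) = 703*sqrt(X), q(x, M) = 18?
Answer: -1296 + 703*I*sqrt(230) ≈ -1296.0 + 10662.0*I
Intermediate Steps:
C(j) = 4*j**2 (C(j) = (2*j)*(2*j) = 4*j**2)
l(-230) - C(q(24, -25)) = 703*sqrt(-230) - 4*18**2 = 703*(I*sqrt(230)) - 4*324 = 703*I*sqrt(230) - 1*1296 = 703*I*sqrt(230) - 1296 = -1296 + 703*I*sqrt(230)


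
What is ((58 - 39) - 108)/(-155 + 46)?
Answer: 89/109 ≈ 0.81651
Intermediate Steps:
((58 - 39) - 108)/(-155 + 46) = (19 - 108)/(-109) = -89*(-1/109) = 89/109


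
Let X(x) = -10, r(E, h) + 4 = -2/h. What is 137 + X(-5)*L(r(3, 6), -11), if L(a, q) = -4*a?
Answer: -109/3 ≈ -36.333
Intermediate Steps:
r(E, h) = -4 - 2/h
137 + X(-5)*L(r(3, 6), -11) = 137 - (-40)*(-4 - 2/6) = 137 - (-40)*(-4 - 2*⅙) = 137 - (-40)*(-4 - ⅓) = 137 - (-40)*(-13)/3 = 137 - 10*52/3 = 137 - 520/3 = -109/3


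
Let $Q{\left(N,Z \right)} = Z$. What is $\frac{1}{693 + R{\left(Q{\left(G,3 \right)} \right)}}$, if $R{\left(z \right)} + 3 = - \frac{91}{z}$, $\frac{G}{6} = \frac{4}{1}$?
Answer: $\frac{3}{1979} \approx 0.0015159$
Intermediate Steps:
$G = 24$ ($G = 6 \cdot \frac{4}{1} = 6 \cdot 4 \cdot 1 = 6 \cdot 4 = 24$)
$R{\left(z \right)} = -3 - \frac{91}{z}$
$\frac{1}{693 + R{\left(Q{\left(G,3 \right)} \right)}} = \frac{1}{693 - \left(3 + \frac{91}{3}\right)} = \frac{1}{693 - \frac{100}{3}} = \frac{1}{\frac{1979}{3}} = \frac{3}{1979}$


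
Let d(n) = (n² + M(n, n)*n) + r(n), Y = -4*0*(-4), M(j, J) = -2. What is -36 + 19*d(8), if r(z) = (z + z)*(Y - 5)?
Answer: -644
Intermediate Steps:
Y = 0 (Y = 0*(-4) = 0)
r(z) = -10*z (r(z) = (z + z)*(0 - 5) = (2*z)*(-5) = -10*z)
d(n) = n² - 12*n (d(n) = (n² - 2*n) - 10*n = n² - 12*n)
-36 + 19*d(8) = -36 + 19*(8*(-12 + 8)) = -36 + 19*(8*(-4)) = -36 + 19*(-32) = -36 - 608 = -644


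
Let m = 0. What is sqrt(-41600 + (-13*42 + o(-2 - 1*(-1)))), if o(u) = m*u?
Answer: I*sqrt(42146) ≈ 205.29*I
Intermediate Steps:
o(u) = 0 (o(u) = 0*u = 0)
sqrt(-41600 + (-13*42 + o(-2 - 1*(-1)))) = sqrt(-41600 + (-13*42 + 0)) = sqrt(-41600 + (-546 + 0)) = sqrt(-41600 - 546) = sqrt(-42146) = I*sqrt(42146)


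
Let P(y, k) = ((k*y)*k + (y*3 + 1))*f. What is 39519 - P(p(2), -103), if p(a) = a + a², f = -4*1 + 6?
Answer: -87827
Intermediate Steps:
f = 2 (f = -4 + 6 = 2)
P(y, k) = 2 + 6*y + 2*y*k² (P(y, k) = ((k*y)*k + (y*3 + 1))*2 = (y*k² + (3*y + 1))*2 = (y*k² + (1 + 3*y))*2 = (1 + 3*y + y*k²)*2 = 2 + 6*y + 2*y*k²)
39519 - P(p(2), -103) = 39519 - (2 + 6*(2*(1 + 2)) + 2*(2*(1 + 2))*(-103)²) = 39519 - (2 + 6*(2*3) + 2*(2*3)*10609) = 39519 - (2 + 6*6 + 2*6*10609) = 39519 - (2 + 36 + 127308) = 39519 - 1*127346 = 39519 - 127346 = -87827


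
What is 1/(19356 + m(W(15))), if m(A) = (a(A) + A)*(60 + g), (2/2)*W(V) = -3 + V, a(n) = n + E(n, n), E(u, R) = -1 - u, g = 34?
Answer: 1/20390 ≈ 4.9044e-5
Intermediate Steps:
a(n) = -1 (a(n) = n + (-1 - n) = -1)
W(V) = -3 + V
m(A) = -94 + 94*A (m(A) = (-1 + A)*(60 + 34) = (-1 + A)*94 = -94 + 94*A)
1/(19356 + m(W(15))) = 1/(19356 + (-94 + 94*(-3 + 15))) = 1/(19356 + (-94 + 94*12)) = 1/(19356 + (-94 + 1128)) = 1/(19356 + 1034) = 1/20390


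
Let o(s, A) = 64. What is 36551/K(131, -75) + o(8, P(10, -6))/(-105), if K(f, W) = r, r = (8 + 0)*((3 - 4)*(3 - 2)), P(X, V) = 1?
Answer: -3838367/840 ≈ -4569.5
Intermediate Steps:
r = -8 (r = 8*(-1*1) = 8*(-1) = -8)
K(f, W) = -8
36551/K(131, -75) + o(8, P(10, -6))/(-105) = 36551/(-8) + 64/(-105) = 36551*(-⅛) + 64*(-1/105) = -36551/8 - 64/105 = -3838367/840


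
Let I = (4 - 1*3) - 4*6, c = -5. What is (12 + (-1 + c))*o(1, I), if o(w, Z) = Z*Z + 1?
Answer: 3180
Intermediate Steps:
I = -23 (I = (4 - 3) - 24 = 1 - 24 = -23)
o(w, Z) = 1 + Z**2 (o(w, Z) = Z**2 + 1 = 1 + Z**2)
(12 + (-1 + c))*o(1, I) = (12 + (-1 - 5))*(1 + (-23)**2) = (12 - 6)*(1 + 529) = 6*530 = 3180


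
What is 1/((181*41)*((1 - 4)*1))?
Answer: -1/22263 ≈ -4.4918e-5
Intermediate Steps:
1/((181*41)*((1 - 4)*1)) = 1/(7421*(-3*1)) = 1/(7421*(-3)) = 1/(-22263) = -1/22263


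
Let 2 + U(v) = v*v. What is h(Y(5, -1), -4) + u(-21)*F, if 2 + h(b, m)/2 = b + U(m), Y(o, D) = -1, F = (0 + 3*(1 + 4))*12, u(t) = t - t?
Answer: 22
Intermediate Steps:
u(t) = 0
F = 180 (F = (0 + 3*5)*12 = (0 + 15)*12 = 15*12 = 180)
U(v) = -2 + v² (U(v) = -2 + v*v = -2 + v²)
h(b, m) = -8 + 2*b + 2*m² (h(b, m) = -4 + 2*(b + (-2 + m²)) = -4 + 2*(-2 + b + m²) = -4 + (-4 + 2*b + 2*m²) = -8 + 2*b + 2*m²)
h(Y(5, -1), -4) + u(-21)*F = (-8 + 2*(-1) + 2*(-4)²) + 0*180 = (-8 - 2 + 2*16) + 0 = (-8 - 2 + 32) + 0 = 22 + 0 = 22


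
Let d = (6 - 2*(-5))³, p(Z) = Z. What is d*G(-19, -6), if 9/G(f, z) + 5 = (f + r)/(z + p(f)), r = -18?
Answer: -115200/11 ≈ -10473.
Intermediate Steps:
G(f, z) = 9/(-5 + (-18 + f)/(f + z)) (G(f, z) = 9/(-5 + (f - 18)/(z + f)) = 9/(-5 + (-18 + f)/(f + z)))
d = 4096 (d = (6 + 10)³ = 16³ = 4096)
d*G(-19, -6) = 4096*(9*(-1*(-19) - 1*(-6))/(18 + 4*(-19) + 5*(-6))) = 4096*(9*(19 + 6)/(18 - 76 - 30)) = 4096*(9*25/(-88)) = 4096*(9*(-1/88)*25) = 4096*(-225/88) = -115200/11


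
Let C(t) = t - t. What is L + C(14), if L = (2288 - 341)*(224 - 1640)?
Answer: -2756952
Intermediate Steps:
L = -2756952 (L = 1947*(-1416) = -2756952)
C(t) = 0
L + C(14) = -2756952 + 0 = -2756952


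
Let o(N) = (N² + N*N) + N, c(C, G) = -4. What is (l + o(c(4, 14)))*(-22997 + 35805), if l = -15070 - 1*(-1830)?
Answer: -169219296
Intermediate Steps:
l = -13240 (l = -15070 + 1830 = -13240)
o(N) = N + 2*N² (o(N) = (N² + N²) + N = 2*N² + N = N + 2*N²)
(l + o(c(4, 14)))*(-22997 + 35805) = (-13240 - 4*(1 + 2*(-4)))*(-22997 + 35805) = (-13240 - 4*(1 - 8))*12808 = (-13240 - 4*(-7))*12808 = (-13240 + 28)*12808 = -13212*12808 = -169219296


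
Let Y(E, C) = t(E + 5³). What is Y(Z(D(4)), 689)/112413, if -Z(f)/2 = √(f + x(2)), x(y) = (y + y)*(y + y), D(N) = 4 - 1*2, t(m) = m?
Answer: 125/112413 - 2*√2/37471 ≈ 0.0010365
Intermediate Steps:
D(N) = 2 (D(N) = 4 - 2 = 2)
x(y) = 4*y² (x(y) = (2*y)*(2*y) = 4*y²)
Z(f) = -2*√(16 + f) (Z(f) = -2*√(f + 4*2²) = -2*√(f + 4*4) = -2*√(f + 16) = -2*√(16 + f))
Y(E, C) = 125 + E (Y(E, C) = E + 5³ = E + 125 = 125 + E)
Y(Z(D(4)), 689)/112413 = (125 - 2*√(16 + 2))/112413 = (125 - 6*√2)*(1/112413) = 125/112413 - 2*√2/37471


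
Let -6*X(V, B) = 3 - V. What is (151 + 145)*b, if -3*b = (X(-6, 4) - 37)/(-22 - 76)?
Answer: -814/21 ≈ -38.762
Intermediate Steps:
X(V, B) = -½ + V/6 (X(V, B) = -(3 - V)/6 = -½ + V/6)
b = -11/84 (b = -((-½ + (⅙)*(-6)) - 37)/(3*(-22 - 76)) = -((-½ - 1) - 37)/(3*(-98)) = -(-3/2 - 37)*(-1)/(3*98) = -(-77)*(-1)/(6*98) = -⅓*11/28 = -11/84 ≈ -0.13095)
(151 + 145)*b = (151 + 145)*(-11/84) = 296*(-11/84) = -814/21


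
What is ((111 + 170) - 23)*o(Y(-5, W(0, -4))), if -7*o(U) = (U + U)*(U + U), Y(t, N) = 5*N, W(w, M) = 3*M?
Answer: -3715200/7 ≈ -5.3074e+5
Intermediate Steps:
o(U) = -4*U²/7 (o(U) = -(U + U)*(U + U)/7 = -2*U*2*U/7 = -4*U²/7)
((111 + 170) - 23)*o(Y(-5, W(0, -4))) = ((111 + 170) - 23)*(-4*(5*(3*(-4)))²/7) = (281 - 23)*(-4*(5*(-12))²/7) = 258*(-4/7*(-60)²) = 258*(-4/7*3600) = 258*(-14400/7) = -3715200/7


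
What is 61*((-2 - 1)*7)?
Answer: -1281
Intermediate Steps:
61*((-2 - 1)*7) = 61*(-3*7) = 61*(-21) = -1281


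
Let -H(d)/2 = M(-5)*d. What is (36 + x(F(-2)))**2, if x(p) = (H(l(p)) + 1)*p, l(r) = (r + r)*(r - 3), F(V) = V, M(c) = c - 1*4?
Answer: 470596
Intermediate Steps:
M(c) = -4 + c (M(c) = c - 4 = -4 + c)
l(r) = 2*r*(-3 + r) (l(r) = (2*r)*(-3 + r) = 2*r*(-3 + r))
H(d) = 18*d (H(d) = -2*(-4 - 5)*d = -(-18)*d = 18*d)
x(p) = p*(1 + 36*p*(-3 + p)) (x(p) = (18*(2*p*(-3 + p)) + 1)*p = (36*p*(-3 + p) + 1)*p = (1 + 36*p*(-3 + p))*p = p*(1 + 36*p*(-3 + p)))
(36 + x(F(-2)))**2 = (36 - 2*(1 - 108*(-2) + 36*(-2)**2))**2 = (36 - 2*(1 + 216 + 36*4))**2 = (36 - 2*(1 + 216 + 144))**2 = (36 - 2*361)**2 = (36 - 722)**2 = (-686)**2 = 470596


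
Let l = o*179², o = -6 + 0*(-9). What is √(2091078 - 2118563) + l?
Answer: -192246 + I*√27485 ≈ -1.9225e+5 + 165.79*I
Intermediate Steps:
o = -6 (o = -6 + 0 = -6)
l = -192246 (l = -6*179² = -6*32041 = -192246)
√(2091078 - 2118563) + l = √(2091078 - 2118563) - 192246 = √(-27485) - 192246 = I*√27485 - 192246 = -192246 + I*√27485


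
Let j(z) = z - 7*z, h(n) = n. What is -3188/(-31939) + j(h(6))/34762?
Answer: 54835726/555131759 ≈ 0.098780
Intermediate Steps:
j(z) = -6*z
-3188/(-31939) + j(h(6))/34762 = -3188/(-31939) - 6*6/34762 = -3188*(-1/31939) - 36*1/34762 = 3188/31939 - 18/17381 = 54835726/555131759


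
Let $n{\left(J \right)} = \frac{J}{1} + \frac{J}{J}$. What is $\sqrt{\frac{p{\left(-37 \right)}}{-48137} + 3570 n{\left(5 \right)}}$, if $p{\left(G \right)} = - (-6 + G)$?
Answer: $\frac{\sqrt{49633795802089}}{48137} \approx 146.36$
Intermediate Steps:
$p{\left(G \right)} = 6 - G$
$n{\left(J \right)} = 1 + J$ ($n{\left(J \right)} = J 1 + 1 = J + 1 = 1 + J$)
$\sqrt{\frac{p{\left(-37 \right)}}{-48137} + 3570 n{\left(5 \right)}} = \sqrt{\frac{6 - -37}{-48137} + 3570 \left(1 + 5\right)} = \sqrt{\left(6 + 37\right) \left(- \frac{1}{48137}\right) + 3570 \cdot 6} = \sqrt{43 \left(- \frac{1}{48137}\right) + 21420} = \sqrt{- \frac{43}{48137} + 21420} = \sqrt{\frac{1031094497}{48137}} = \frac{\sqrt{49633795802089}}{48137}$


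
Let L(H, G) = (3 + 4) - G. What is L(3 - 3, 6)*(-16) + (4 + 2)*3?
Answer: 2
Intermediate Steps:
L(H, G) = 7 - G
L(3 - 3, 6)*(-16) + (4 + 2)*3 = (7 - 1*6)*(-16) + (4 + 2)*3 = (7 - 6)*(-16) + 6*3 = 1*(-16) + 18 = -16 + 18 = 2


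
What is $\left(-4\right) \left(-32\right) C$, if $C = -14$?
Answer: $-1792$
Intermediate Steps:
$\left(-4\right) \left(-32\right) C = \left(-4\right) \left(-32\right) \left(-14\right) = 128 \left(-14\right) = -1792$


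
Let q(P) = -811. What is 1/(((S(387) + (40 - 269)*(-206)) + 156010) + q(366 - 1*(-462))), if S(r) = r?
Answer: 1/202760 ≈ 4.9319e-6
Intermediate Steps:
1/(((S(387) + (40 - 269)*(-206)) + 156010) + q(366 - 1*(-462))) = 1/(((387 + (40 - 269)*(-206)) + 156010) - 811) = 1/(((387 - 229*(-206)) + 156010) - 811) = 1/(((387 + 47174) + 156010) - 811) = 1/((47561 + 156010) - 811) = 1/(203571 - 811) = 1/202760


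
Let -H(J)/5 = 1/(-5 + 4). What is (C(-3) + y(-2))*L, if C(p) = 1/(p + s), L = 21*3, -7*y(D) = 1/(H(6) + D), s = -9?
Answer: -33/4 ≈ -8.2500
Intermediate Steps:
H(J) = 5 (H(J) = -5/(-5 + 4) = -5/(-1) = -5*(-1) = 5)
y(D) = -1/(7*(5 + D))
L = 63
C(p) = 1/(-9 + p) (C(p) = 1/(p - 9) = 1/(-9 + p))
(C(-3) + y(-2))*L = (1/(-9 - 3) - 1/(35 + 7*(-2)))*63 = (1/(-12) - 1/(35 - 14))*63 = (-1/12 - 1/21)*63 = -11/84*63 = -33/4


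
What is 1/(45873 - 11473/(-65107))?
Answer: 9301/426666412 ≈ 2.1799e-5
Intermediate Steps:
1/(45873 - 11473/(-65107)) = 1/(45873 - 11473*(-1/65107)) = 1/(45873 + 1639/9301) = 1/(426666412/9301) = 9301/426666412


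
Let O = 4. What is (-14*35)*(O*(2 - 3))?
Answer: 1960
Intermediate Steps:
(-14*35)*(O*(2 - 3)) = (-14*35)*(4*(2 - 3)) = -1960*(-1) = -490*(-4) = 1960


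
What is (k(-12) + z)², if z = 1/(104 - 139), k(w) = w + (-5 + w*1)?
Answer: 1032256/1225 ≈ 842.66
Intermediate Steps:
k(w) = -5 + 2*w (k(w) = w + (-5 + w) = -5 + 2*w)
z = -1/35 (z = 1/(-35) = -1/35 ≈ -0.028571)
(k(-12) + z)² = ((-5 + 2*(-12)) - 1/35)² = ((-5 - 24) - 1/35)² = (-29 - 1/35)² = (-1016/35)² = 1032256/1225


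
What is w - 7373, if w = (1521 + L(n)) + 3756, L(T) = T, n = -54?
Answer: -2150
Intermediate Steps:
w = 5223 (w = (1521 - 54) + 3756 = 1467 + 3756 = 5223)
w - 7373 = 5223 - 7373 = -2150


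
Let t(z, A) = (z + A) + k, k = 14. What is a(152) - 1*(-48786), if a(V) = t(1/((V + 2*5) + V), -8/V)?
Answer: 291140505/5966 ≈ 48800.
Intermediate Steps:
t(z, A) = 14 + A + z (t(z, A) = (z + A) + 14 = (A + z) + 14 = 14 + A + z)
a(V) = 14 + 1/(10 + 2*V) - 8/V (a(V) = 14 - 8/V + 1/((V + 2*5) + V) = 14 - 8/V + 1/((V + 10) + V) = 14 - 8/V + 1/((10 + V) + V) = 14 - 8/V + 1/(10 + 2*V) = 14 + 1/(10 + 2*V) - 8/V)
a(152) - 1*(-48786) = (½)*(-80 + 28*152² + 125*152)/(152*(5 + 152)) - 1*(-48786) = (½)*(1/152)*(-80 + 28*23104 + 19000)/157 + 48786 = (½)*(1/152)*(1/157)*(-80 + 646912 + 19000) + 48786 = (½)*(1/152)*(1/157)*665832 + 48786 = 83229/5966 + 48786 = 291140505/5966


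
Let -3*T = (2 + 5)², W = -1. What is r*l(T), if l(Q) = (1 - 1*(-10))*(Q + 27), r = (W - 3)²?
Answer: 5632/3 ≈ 1877.3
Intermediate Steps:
r = 16 (r = (-1 - 3)² = (-4)² = 16)
T = -49/3 (T = -(2 + 5)²/3 = -⅓*7² = -⅓*49 = -49/3 ≈ -16.333)
l(Q) = 297 + 11*Q (l(Q) = (1 + 10)*(27 + Q) = 11*(27 + Q) = 297 + 11*Q)
r*l(T) = 16*(297 + 11*(-49/3)) = 16*(297 - 539/3) = 16*(352/3) = 5632/3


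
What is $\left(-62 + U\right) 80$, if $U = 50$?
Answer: $-960$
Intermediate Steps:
$\left(-62 + U\right) 80 = \left(-62 + 50\right) 80 = \left(-12\right) 80 = -960$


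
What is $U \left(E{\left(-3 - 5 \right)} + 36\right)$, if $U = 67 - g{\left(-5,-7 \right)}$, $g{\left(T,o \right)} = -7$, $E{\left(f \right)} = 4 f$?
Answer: $296$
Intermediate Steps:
$U = 74$ ($U = 67 - -7 = 67 + 7 = 74$)
$U \left(E{\left(-3 - 5 \right)} + 36\right) = 74 \left(4 \left(-3 - 5\right) + 36\right) = 74 \left(4 \left(-8\right) + 36\right) = 74 \left(-32 + 36\right) = 74 \cdot 4 = 296$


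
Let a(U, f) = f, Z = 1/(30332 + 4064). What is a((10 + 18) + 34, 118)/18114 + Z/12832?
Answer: 26040807905/3997483307904 ≈ 0.0065143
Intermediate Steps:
Z = 1/34396 ≈ 2.9073e-5
a((10 + 18) + 34, 118)/18114 + Z/12832 = 118/18114 + (1/34396)/12832 = 118*(1/18114) + (1/34396)*(1/12832) = 59/9057 + 1/441369472 = 26040807905/3997483307904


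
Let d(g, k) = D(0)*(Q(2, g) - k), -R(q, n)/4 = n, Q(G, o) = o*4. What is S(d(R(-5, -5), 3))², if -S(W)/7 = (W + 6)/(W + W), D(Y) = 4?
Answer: 24649/1936 ≈ 12.732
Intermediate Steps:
Q(G, o) = 4*o
R(q, n) = -4*n
d(g, k) = -4*k + 16*g (d(g, k) = 4*(4*g - k) = 4*(-k + 4*g) = -4*k + 16*g)
S(W) = -7*(6 + W)/(2*W) (S(W) = -7*(W + 6)/(W + W) = -7*(6 + W)/(2*W))
S(d(R(-5, -5), 3))² = (-7/2 - 21/(-4*3 + 16*(-4*(-5))))² = (-7/2 - 21/(-12 + 16*20))² = (-7/2 - 21/(-12 + 320))² = (-7/2 - 21/308)² = (-7/2 - 21*1/308)² = (-7/2 - 3/44)² = (-157/44)² = 24649/1936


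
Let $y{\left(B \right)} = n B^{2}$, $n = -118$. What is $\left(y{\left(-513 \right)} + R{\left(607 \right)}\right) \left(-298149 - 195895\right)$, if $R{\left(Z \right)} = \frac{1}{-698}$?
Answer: $\frac{5354362789032374}{349} \approx 1.5342 \cdot 10^{13}$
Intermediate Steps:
$R{\left(Z \right)} = - \frac{1}{698}$
$y{\left(B \right)} = - 118 B^{2}$
$\left(y{\left(-513 \right)} + R{\left(607 \right)}\right) \left(-298149 - 195895\right) = \left(- 118 \left(-513\right)^{2} - \frac{1}{698}\right) \left(-298149 - 195895\right) = \left(\left(-118\right) 263169 - \frac{1}{698}\right) \left(-494044\right) = \left(-31053942 - \frac{1}{698}\right) \left(-494044\right) = \left(- \frac{21675651517}{698}\right) \left(-494044\right) = \frac{5354362789032374}{349}$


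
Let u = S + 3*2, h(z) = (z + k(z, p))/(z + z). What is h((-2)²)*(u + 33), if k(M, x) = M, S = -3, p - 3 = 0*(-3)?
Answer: 36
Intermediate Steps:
p = 3 (p = 3 + 0*(-3) = 3 + 0 = 3)
h(z) = 1 (h(z) = (z + z)/(z + z) = (2*z)/((2*z)) = (2*z)*(1/(2*z)) = 1)
u = 3 (u = -3 + 3*2 = -3 + 6 = 3)
h((-2)²)*(u + 33) = 1*(3 + 33) = 1*36 = 36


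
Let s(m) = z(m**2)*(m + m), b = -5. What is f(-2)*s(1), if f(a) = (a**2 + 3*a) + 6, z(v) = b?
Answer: -40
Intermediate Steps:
z(v) = -5
f(a) = 6 + a**2 + 3*a
s(m) = -10*m (s(m) = -5*(m + m) = -10*m)
f(-2)*s(1) = (6 + (-2)**2 + 3*(-2))*(-10*1) = (6 + 4 - 6)*(-10) = 4*(-10) = -40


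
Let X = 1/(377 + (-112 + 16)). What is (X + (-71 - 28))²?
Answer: 773841124/78961 ≈ 9800.3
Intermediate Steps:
X = 1/281 (X = 1/(377 - 96) = 1/281 ≈ 0.0035587)
(X + (-71 - 28))² = (1/281 + (-71 - 28))² = (1/281 - 99)² = (-27818/281)² = 773841124/78961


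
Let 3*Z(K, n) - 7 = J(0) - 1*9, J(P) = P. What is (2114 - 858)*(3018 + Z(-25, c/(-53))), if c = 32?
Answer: 11369312/3 ≈ 3.7898e+6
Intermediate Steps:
Z(K, n) = -2/3 (Z(K, n) = 7/3 + (0 - 1*9)/3 = 7/3 + (0 - 9)/3 = 7/3 + (1/3)*(-9) = 7/3 - 3 = -2/3)
(2114 - 858)*(3018 + Z(-25, c/(-53))) = (2114 - 858)*(3018 - 2/3) = 1256*(9052/3) = 11369312/3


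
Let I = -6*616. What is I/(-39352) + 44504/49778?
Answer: 120956306/122428991 ≈ 0.98797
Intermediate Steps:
I = -3696
I/(-39352) + 44504/49778 = -3696/(-39352) + 44504/49778 = -3696*(-1/39352) + 44504*(1/49778) = 462/4919 + 22252/24889 = 120956306/122428991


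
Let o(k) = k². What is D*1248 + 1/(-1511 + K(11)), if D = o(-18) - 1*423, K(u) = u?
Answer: -185328001/1500 ≈ -1.2355e+5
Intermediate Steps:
D = -99 (D = (-18)² - 1*423 = 324 - 423 = -99)
D*1248 + 1/(-1511 + K(11)) = -99*1248 + 1/(-1511 + 11) = -123552 + 1/(-1500) = -123552 - 1/1500 = -185328001/1500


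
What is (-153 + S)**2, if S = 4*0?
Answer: 23409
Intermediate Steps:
S = 0
(-153 + S)**2 = (-153 + 0)**2 = (-153)**2 = 23409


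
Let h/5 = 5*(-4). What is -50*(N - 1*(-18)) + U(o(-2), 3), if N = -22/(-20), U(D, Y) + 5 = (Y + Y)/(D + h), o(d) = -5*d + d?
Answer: -44163/46 ≈ -960.07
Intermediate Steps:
h = -100 (h = 5*(5*(-4)) = 5*(-20) = -100)
o(d) = -4*d
U(D, Y) = -5 + 2*Y/(-100 + D) (U(D, Y) = -5 + (Y + Y)/(D - 100) = -5 + (2*Y)/(-100 + D) = -5 + 2*Y/(-100 + D))
N = 11/10 (N = -22*(-1/20) = 11/10 ≈ 1.1000)
-50*(N - 1*(-18)) + U(o(-2), 3) = -50*(11/10 - 1*(-18)) + (500 - (-20)*(-2) + 2*3)/(-100 - 4*(-2)) = -50*(11/10 + 18) + (500 - 5*8 + 6)/(-100 + 8) = -50*191/10 + (500 - 40 + 6)/(-92) = -955 - 1/92*466 = -955 - 233/46 = -44163/46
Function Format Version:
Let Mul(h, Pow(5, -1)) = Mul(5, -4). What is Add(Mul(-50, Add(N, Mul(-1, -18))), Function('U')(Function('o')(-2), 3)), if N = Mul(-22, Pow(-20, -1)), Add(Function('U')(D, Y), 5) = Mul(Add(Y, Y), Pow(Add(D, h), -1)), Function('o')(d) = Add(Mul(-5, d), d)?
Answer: Rational(-44163, 46) ≈ -960.07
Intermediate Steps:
h = -100 (h = Mul(5, Mul(5, -4)) = Mul(5, -20) = -100)
Function('o')(d) = Mul(-4, d)
Function('U')(D, Y) = Add(-5, Mul(2, Y, Pow(Add(-100, D), -1))) (Function('U')(D, Y) = Add(-5, Mul(Add(Y, Y), Pow(Add(D, -100), -1))) = Add(-5, Mul(Mul(2, Y), Pow(Add(-100, D), -1))) = Add(-5, Mul(2, Y, Pow(Add(-100, D), -1))))
N = Rational(11, 10) (N = Mul(-22, Rational(-1, 20)) = Rational(11, 10) ≈ 1.1000)
Add(Mul(-50, Add(N, Mul(-1, -18))), Function('U')(Function('o')(-2), 3)) = Add(Mul(-50, Add(Rational(11, 10), Mul(-1, -18))), Mul(Pow(Add(-100, Mul(-4, -2)), -1), Add(500, Mul(-5, Mul(-4, -2)), Mul(2, 3)))) = Add(Mul(-50, Add(Rational(11, 10), 18)), Mul(Pow(Add(-100, 8), -1), Add(500, Mul(-5, 8), 6))) = Add(Mul(-50, Rational(191, 10)), Mul(Pow(-92, -1), Add(500, -40, 6))) = Add(-955, Mul(Rational(-1, 92), 466)) = Add(-955, Rational(-233, 46)) = Rational(-44163, 46)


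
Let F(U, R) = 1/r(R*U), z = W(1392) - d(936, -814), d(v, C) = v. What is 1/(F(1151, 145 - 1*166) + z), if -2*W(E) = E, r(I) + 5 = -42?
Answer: -47/76705 ≈ -0.00061274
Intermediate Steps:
r(I) = -47 (r(I) = -5 - 42 = -47)
W(E) = -E/2
z = -1632 (z = -½*1392 - 1*936 = -696 - 936 = -1632)
F(U, R) = -1/47 (F(U, R) = 1/(-47) = -1/47)
1/(F(1151, 145 - 1*166) + z) = 1/(-1/47 - 1632) = 1/(-76705/47) = -47/76705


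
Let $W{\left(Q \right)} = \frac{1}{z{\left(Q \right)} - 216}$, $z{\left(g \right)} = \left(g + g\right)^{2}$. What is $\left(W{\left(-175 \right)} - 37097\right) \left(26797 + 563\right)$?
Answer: $- \frac{1633093036920}{1609} \approx -1.015 \cdot 10^{9}$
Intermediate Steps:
$z{\left(g \right)} = 4 g^{2}$ ($z{\left(g \right)} = \left(2 g\right)^{2} = 4 g^{2}$)
$W{\left(Q \right)} = \frac{1}{-216 + 4 Q^{2}}$ ($W{\left(Q \right)} = \frac{1}{4 Q^{2} - 216} = \frac{1}{-216 + 4 Q^{2}}$)
$\left(W{\left(-175 \right)} - 37097\right) \left(26797 + 563\right) = \left(\frac{1}{4 \left(-54 + \left(-175\right)^{2}\right)} - 37097\right) \left(26797 + 563\right) = \left(\frac{1}{4 \left(-54 + 30625\right)} - 37097\right) 27360 = \left(\frac{1}{4 \cdot 30571} - 37097\right) 27360 = \left(\frac{1}{4} \cdot \frac{1}{30571} - 37097\right) 27360 = \left(\frac{1}{122284} - 37097\right) 27360 = \left(- \frac{4536369547}{122284}\right) 27360 = - \frac{1633093036920}{1609}$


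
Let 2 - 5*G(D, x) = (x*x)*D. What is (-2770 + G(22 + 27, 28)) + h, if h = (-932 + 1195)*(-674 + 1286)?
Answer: 752516/5 ≈ 1.5050e+5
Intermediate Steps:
G(D, x) = ⅖ - D*x²/5 (G(D, x) = ⅖ - x*x*D/5 = ⅖ - x²*D/5 = ⅖ - D*x²/5)
h = 160956 (h = 263*612 = 160956)
(-2770 + G(22 + 27, 28)) + h = (-2770 + (⅖ - ⅕*(22 + 27)*28²)) + 160956 = (-2770 + (⅖ - ⅕*49*784)) + 160956 = (-2770 + (⅖ - 38416/5)) + 160956 = (-2770 - 38414/5) + 160956 = -52264/5 + 160956 = 752516/5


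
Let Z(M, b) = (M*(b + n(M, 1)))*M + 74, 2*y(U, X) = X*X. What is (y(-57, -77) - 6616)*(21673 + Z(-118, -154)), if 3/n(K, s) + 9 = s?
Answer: 31078215923/4 ≈ 7.7696e+9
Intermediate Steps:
n(K, s) = 3/(-9 + s)
y(U, X) = X²/2 (y(U, X) = (X*X)/2 = X²/2)
Z(M, b) = 74 + M²*(-3/8 + b) (Z(M, b) = (M*(b + 3/(-9 + 1)))*M + 74 = (M*(b + 3/(-8)))*M + 74 = (M*(b + 3*(-⅛)))*M + 74 = (M*(b - 3/8))*M + 74 = (M*(-3/8 + b))*M + 74 = M²*(-3/8 + b) + 74 = 74 + M²*(-3/8 + b))
(y(-57, -77) - 6616)*(21673 + Z(-118, -154)) = ((½)*(-77)² - 6616)*(21673 + (74 - 3/8*(-118)² - 154*(-118)²)) = ((½)*5929 - 6616)*(21673 + (74 - 3/8*13924 - 154*13924)) = (5929/2 - 6616)*(21673 + (74 - 10443/2 - 2144296)) = -7303*(21673 - 4298887/2)/2 = -7303/2*(-4255541/2) = 31078215923/4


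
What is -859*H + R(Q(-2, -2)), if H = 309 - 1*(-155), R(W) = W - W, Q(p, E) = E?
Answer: -398576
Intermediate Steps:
R(W) = 0
H = 464 (H = 309 + 155 = 464)
-859*H + R(Q(-2, -2)) = -859*464 + 0 = -398576 + 0 = -398576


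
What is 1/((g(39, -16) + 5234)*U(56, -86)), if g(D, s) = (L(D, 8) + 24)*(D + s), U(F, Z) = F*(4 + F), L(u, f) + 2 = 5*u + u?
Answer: 1/37369920 ≈ 2.6759e-8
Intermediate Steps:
L(u, f) = -2 + 6*u (L(u, f) = -2 + (5*u + u) = -2 + 6*u)
g(D, s) = (22 + 6*D)*(D + s) (g(D, s) = ((-2 + 6*D) + 24)*(D + s) = (22 + 6*D)*(D + s))
1/((g(39, -16) + 5234)*U(56, -86)) = 1/(((6*39**2 + 22*39 + 22*(-16) + 6*39*(-16)) + 5234)*((56*(4 + 56)))) = 1/(((6*1521 + 858 - 352 - 3744) + 5234)*((56*60))) = 1/(((9126 + 858 - 352 - 3744) + 5234)*3360) = (1/3360)/(5888 + 5234) = (1/3360)/11122 = (1/11122)*(1/3360) = 1/37369920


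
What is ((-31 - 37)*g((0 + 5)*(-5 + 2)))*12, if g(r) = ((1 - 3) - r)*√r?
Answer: -10608*I*√15 ≈ -41085.0*I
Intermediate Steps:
g(r) = √r*(-2 - r) (g(r) = (-2 - r)*√r = √r*(-2 - r))
((-31 - 37)*g((0 + 5)*(-5 + 2)))*12 = ((-31 - 37)*(√((0 + 5)*(-5 + 2))*(-2 - (0 + 5)*(-5 + 2))))*12 = -68*√(5*(-3))*(-2 - 5*(-3))*12 = -68*√(-15)*(-2 - 1*(-15))*12 = -68*I*√15*(-2 + 15)*12 = -68*I*√15*13*12 = -884*I*√15*12 = -10608*I*√15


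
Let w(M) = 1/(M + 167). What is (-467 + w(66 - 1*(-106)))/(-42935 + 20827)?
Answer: 39578/1873653 ≈ 0.021123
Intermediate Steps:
w(M) = 1/(167 + M)
(-467 + w(66 - 1*(-106)))/(-42935 + 20827) = (-467 + 1/(167 + (66 - 1*(-106))))/(-42935 + 20827) = (-467 + 1/(167 + (66 + 106)))/(-22108) = (-467 + 1/(167 + 172))*(-1/22108) = (-467 + 1/339)*(-1/22108) = -158312/339*(-1/22108) = 39578/1873653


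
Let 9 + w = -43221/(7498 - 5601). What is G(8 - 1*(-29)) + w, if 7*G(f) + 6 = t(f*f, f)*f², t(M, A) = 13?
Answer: 4761067/1897 ≈ 2509.8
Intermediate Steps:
G(f) = -6/7 + 13*f²/7 (G(f) = -6/7 + (13*f²)/7 = -6/7 + 13*f²/7)
w = -60294/1897 (w = -9 - 43221/(7498 - 5601) = -9 - 43221/1897 = -60294/1897 ≈ -31.784)
G(8 - 1*(-29)) + w = (-6/7 + 13*(8 - 1*(-29))²/7) - 60294/1897 = (-6/7 + 13*(8 + 29)²/7) - 60294/1897 = (-6/7 + (13/7)*37²) - 60294/1897 = (-6/7 + (13/7)*1369) - 60294/1897 = (-6/7 + 17797/7) - 60294/1897 = 17791/7 - 60294/1897 = 4761067/1897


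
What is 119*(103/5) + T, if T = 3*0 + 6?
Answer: 12287/5 ≈ 2457.4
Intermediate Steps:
T = 6 (T = 0 + 6 = 6)
119*(103/5) + T = 119*(103/5) + 6 = 12257/5 + 6 = 12287/5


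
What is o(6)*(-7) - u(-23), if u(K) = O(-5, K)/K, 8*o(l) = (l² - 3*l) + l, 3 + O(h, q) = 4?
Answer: -482/23 ≈ -20.957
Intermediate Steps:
O(h, q) = 1 (O(h, q) = -3 + 4 = 1)
o(l) = -l/4 + l²/8 (o(l) = ((l² - 3*l) + l)/8 = (l² - 2*l)/8 = -l/4 + l²/8)
u(K) = 1/K
o(6)*(-7) - u(-23) = ((⅛)*6*(-2 + 6))*(-7) - 1/(-23) = ((⅛)*6*4)*(-7) - 1*(-1/23) = 3*(-7) + 1/23 = -21 + 1/23 = -482/23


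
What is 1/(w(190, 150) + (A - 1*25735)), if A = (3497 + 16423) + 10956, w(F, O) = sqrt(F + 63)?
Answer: 5141/26429628 - sqrt(253)/26429628 ≈ 0.00019391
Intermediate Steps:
w(F, O) = sqrt(63 + F)
A = 30876 (A = 19920 + 10956 = 30876)
1/(w(190, 150) + (A - 1*25735)) = 1/(sqrt(63 + 190) + (30876 - 1*25735)) = 1/(sqrt(253) + (30876 - 25735)) = 1/(sqrt(253) + 5141) = 1/(5141 + sqrt(253))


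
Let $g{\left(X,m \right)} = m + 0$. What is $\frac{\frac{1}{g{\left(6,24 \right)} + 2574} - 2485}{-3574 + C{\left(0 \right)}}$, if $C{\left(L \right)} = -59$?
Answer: $\frac{6456029}{9438534} \approx 0.68401$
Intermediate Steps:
$g{\left(X,m \right)} = m$
$\frac{\frac{1}{g{\left(6,24 \right)} + 2574} - 2485}{-3574 + C{\left(0 \right)}} = \frac{\frac{1}{24 + 2574} - 2485}{-3574 - 59} = \frac{\frac{1}{2598} - 2485}{-3633} = \left(\frac{1}{2598} - 2485\right) \left(- \frac{1}{3633}\right) = \left(- \frac{6456029}{2598}\right) \left(- \frac{1}{3633}\right) = \frac{6456029}{9438534}$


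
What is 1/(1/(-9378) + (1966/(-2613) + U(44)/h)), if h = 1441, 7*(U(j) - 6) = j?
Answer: -82393016706/61298154601 ≈ -1.3441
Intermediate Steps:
U(j) = 6 + j/7
1/(1/(-9378) + (1966/(-2613) + U(44)/h)) = 1/(1/(-9378) + (1966/(-2613) + (6 + (1/7)*44)/1441)) = 1/(-1/9378 + (1966*(-1/2613) + (6 + 44/7)*(1/1441))) = 1/(-1/9378 + (-1966/2613 + (86/7)*(1/1441))) = 1/(-1/9378 + (-1966/2613 + 86/10087)) = 1/(-1/9378 - 19606324/26357331) = 1/(-61298154601/82393016706) = -82393016706/61298154601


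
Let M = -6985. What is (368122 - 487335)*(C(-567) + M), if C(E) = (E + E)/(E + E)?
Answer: 832583592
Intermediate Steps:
C(E) = 1 (C(E) = (2*E)/((2*E)) = (2*E)*(1/(2*E)) = 1)
(368122 - 487335)*(C(-567) + M) = (368122 - 487335)*(1 - 6985) = -119213*(-6984) = 832583592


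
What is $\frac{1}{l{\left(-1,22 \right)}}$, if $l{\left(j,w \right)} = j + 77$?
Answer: $\frac{1}{76} \approx 0.013158$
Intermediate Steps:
$l{\left(j,w \right)} = 77 + j$
$\frac{1}{l{\left(-1,22 \right)}} = \frac{1}{77 - 1} = \frac{1}{76}$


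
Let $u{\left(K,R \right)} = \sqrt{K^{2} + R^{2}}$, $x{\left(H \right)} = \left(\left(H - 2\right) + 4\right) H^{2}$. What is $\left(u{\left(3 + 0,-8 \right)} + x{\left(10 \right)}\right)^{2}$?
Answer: $\left(1200 + \sqrt{73}\right)^{2} \approx 1.4606 \cdot 10^{6}$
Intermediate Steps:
$x{\left(H \right)} = H^{2} \left(2 + H\right)$ ($x{\left(H \right)} = \left(\left(-2 + H\right) + 4\right) H^{2} = \left(2 + H\right) H^{2} = H^{2} \left(2 + H\right)$)
$\left(u{\left(3 + 0,-8 \right)} + x{\left(10 \right)}\right)^{2} = \left(\sqrt{\left(3 + 0\right)^{2} + \left(-8\right)^{2}} + 10^{2} \left(2 + 10\right)\right)^{2} = \left(\sqrt{3^{2} + 64} + 100 \cdot 12\right)^{2} = \left(\sqrt{9 + 64} + 1200\right)^{2} = \left(\sqrt{73} + 1200\right)^{2} = \left(1200 + \sqrt{73}\right)^{2}$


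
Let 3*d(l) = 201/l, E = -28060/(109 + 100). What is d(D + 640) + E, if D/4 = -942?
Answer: -87785683/653752 ≈ -134.28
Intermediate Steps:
D = -3768 (D = 4*(-942) = -3768)
E = -28060/209 ≈ -134.26
d(l) = 67/l (d(l) = (201/l)/3 = 67/l)
d(D + 640) + E = 67/(-3768 + 640) - 28060/209 = 67/(-3128) - 28060/209 = 67*(-1/3128) - 28060/209 = -67/3128 - 28060/209 = -87785683/653752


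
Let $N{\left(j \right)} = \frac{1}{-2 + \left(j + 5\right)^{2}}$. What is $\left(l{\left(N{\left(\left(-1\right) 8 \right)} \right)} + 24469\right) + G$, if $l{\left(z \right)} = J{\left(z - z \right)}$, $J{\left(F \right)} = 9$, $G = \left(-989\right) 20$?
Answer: $4698$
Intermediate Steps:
$G = -19780$
$N{\left(j \right)} = \frac{1}{-2 + \left(5 + j\right)^{2}}$
$l{\left(z \right)} = 9$
$\left(l{\left(N{\left(\left(-1\right) 8 \right)} \right)} + 24469\right) + G = \left(9 + 24469\right) - 19780 = 24478 - 19780 = 4698$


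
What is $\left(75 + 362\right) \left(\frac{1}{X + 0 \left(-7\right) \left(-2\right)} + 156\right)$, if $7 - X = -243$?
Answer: $\frac{17043437}{250} \approx 68174.0$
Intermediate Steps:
$X = 250$ ($X = 7 - -243 = 7 + 243 = 250$)
$\left(75 + 362\right) \left(\frac{1}{X + 0 \left(-7\right) \left(-2\right)} + 156\right) = \left(75 + 362\right) \left(\frac{1}{250 + 0 \left(-7\right) \left(-2\right)} + 156\right) = 437 \left(\frac{1}{250 + 0 \left(-2\right)} + 156\right) = 437 \left(\frac{1}{250 + 0} + 156\right) = 437 \left(\frac{1}{250} + 156\right) = 437 \cdot \frac{39001}{250} = \frac{17043437}{250}$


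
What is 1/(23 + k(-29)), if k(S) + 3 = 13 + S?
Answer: ¼ ≈ 0.25000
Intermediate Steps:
k(S) = 10 + S (k(S) = -3 + (13 + S) = 10 + S)
1/(23 + k(-29)) = 1/(23 + (10 - 29)) = 1/(23 - 19) = 1/4 = ¼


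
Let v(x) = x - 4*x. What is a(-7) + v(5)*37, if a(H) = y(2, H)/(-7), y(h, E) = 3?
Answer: -3888/7 ≈ -555.43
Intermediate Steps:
v(x) = -3*x
a(H) = -3/7 (a(H) = 3/(-7) = 3*(-⅐) = -3/7)
a(-7) + v(5)*37 = -3/7 - 3*5*37 = -3/7 - 15*37 = -3/7 - 555 = -3888/7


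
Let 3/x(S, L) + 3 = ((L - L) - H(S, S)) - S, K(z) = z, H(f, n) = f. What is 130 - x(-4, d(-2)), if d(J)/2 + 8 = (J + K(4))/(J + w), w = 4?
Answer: 647/5 ≈ 129.40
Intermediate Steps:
d(J) = -14 (d(J) = -16 + 2*((J + 4)/(J + 4)) = -16 + 2*((4 + J)/(4 + J)) = -16 + 2*1 = -16 + 2 = -14)
x(S, L) = 3/(-3 - 2*S) (x(S, L) = 3/(-3 + (((L - L) - S) - S)) = 3/(-3 + ((0 - S) - S)) = 3/(-3 + (-S - S)) = 3/(-3 - 2*S))
130 - x(-4, d(-2)) = 130 - (-3)/(3 + 2*(-4)) = 130 - (-3)/(3 - 8) = 130 - (-3)/(-5) = 130 - (-3)*(-1)/5 = 130 - 1*3/5 = 130 - 3/5 = 647/5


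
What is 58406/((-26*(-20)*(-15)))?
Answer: -29203/3900 ≈ -7.4879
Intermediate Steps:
58406/((-26*(-20)*(-15))) = 58406/((520*(-15))) = 58406/(-7800) = 58406*(-1/7800) = -29203/3900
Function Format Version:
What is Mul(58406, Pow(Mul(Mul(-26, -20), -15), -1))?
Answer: Rational(-29203, 3900) ≈ -7.4879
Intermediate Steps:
Mul(58406, Pow(Mul(Mul(-26, -20), -15), -1)) = Mul(58406, Pow(Mul(520, -15), -1)) = Mul(58406, Pow(-7800, -1)) = Mul(58406, Rational(-1, 7800)) = Rational(-29203, 3900)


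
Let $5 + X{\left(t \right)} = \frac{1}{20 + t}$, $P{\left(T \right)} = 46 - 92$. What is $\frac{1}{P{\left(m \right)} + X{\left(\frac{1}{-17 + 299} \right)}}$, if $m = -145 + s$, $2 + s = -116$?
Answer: $- \frac{5641}{287409} \approx -0.019627$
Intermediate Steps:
$s = -118$ ($s = -2 - 116 = -118$)
$m = -263$ ($m = -145 - 118 = -263$)
$P{\left(T \right)} = -46$ ($P{\left(T \right)} = 46 - 92 = -46$)
$X{\left(t \right)} = -5 + \frac{1}{20 + t}$
$\frac{1}{P{\left(m \right)} + X{\left(\frac{1}{-17 + 299} \right)}} = \frac{1}{-46 + \frac{-99 - \frac{5}{-17 + 299}}{20 + \frac{1}{-17 + 299}}} = \frac{1}{-46 + \frac{-99 - \frac{5}{282}}{20 + \frac{1}{282}}} = \frac{1}{-46 + \frac{-99 - \frac{5}{282}}{\frac{5641}{282}}} = \frac{1}{-46 + \frac{282}{5641} \left(- \frac{27923}{282}\right)} = \frac{1}{-46 - \frac{27923}{5641}} = \frac{1}{- \frac{287409}{5641}} = - \frac{5641}{287409}$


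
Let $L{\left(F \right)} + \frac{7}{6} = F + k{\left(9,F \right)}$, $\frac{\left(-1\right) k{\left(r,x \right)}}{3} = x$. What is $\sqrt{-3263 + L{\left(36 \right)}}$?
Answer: $\frac{i \sqrt{120102}}{6} \approx 57.76 i$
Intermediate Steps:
$k{\left(r,x \right)} = - 3 x$
$L{\left(F \right)} = - \frac{7}{6} - 2 F$ ($L{\left(F \right)} = - \frac{7}{6} + \left(F - 3 F\right) = - \frac{7}{6} - 2 F$)
$\sqrt{-3263 + L{\left(36 \right)}} = \sqrt{-3263 - \frac{439}{6}} = \sqrt{- \frac{20017}{6}} = \frac{i \sqrt{120102}}{6}$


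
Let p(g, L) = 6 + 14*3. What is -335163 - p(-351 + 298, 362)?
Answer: -335211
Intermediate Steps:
p(g, L) = 48 (p(g, L) = 6 + 42 = 48)
-335163 - p(-351 + 298, 362) = -335163 - 1*48 = -335163 - 48 = -335211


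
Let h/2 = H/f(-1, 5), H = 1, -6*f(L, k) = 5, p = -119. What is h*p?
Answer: 1428/5 ≈ 285.60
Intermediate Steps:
f(L, k) = -5/6 (f(L, k) = -1/6*5 = -5/6)
h = -12/5 (h = 2*(1/(-5/6)) = 2*(1*(-6/5)) = 2*(-6/5) = -12/5 ≈ -2.4000)
h*p = -12/5*(-119) = 1428/5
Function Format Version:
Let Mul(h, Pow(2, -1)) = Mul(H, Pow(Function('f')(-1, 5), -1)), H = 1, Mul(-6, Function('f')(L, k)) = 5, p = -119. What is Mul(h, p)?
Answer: Rational(1428, 5) ≈ 285.60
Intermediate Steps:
Function('f')(L, k) = Rational(-5, 6) (Function('f')(L, k) = Mul(Rational(-1, 6), 5) = Rational(-5, 6))
h = Rational(-12, 5) (h = Mul(2, Mul(1, Pow(Rational(-5, 6), -1))) = Mul(2, Mul(1, Rational(-6, 5))) = Mul(2, Rational(-6, 5)) = Rational(-12, 5) ≈ -2.4000)
Mul(h, p) = Mul(Rational(-12, 5), -119) = Rational(1428, 5)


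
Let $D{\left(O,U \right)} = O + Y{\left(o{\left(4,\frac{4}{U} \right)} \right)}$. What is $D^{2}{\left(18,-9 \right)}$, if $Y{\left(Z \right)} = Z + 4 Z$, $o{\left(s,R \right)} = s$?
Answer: $1444$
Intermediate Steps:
$Y{\left(Z \right)} = 5 Z$
$D{\left(O,U \right)} = 20 + O$ ($D{\left(O,U \right)} = O + 5 \cdot 4 = O + 20 = 20 + O$)
$D^{2}{\left(18,-9 \right)} = \left(20 + 18\right)^{2} = 38^{2} = 1444$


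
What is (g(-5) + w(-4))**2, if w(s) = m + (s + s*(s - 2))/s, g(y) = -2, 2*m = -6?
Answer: 100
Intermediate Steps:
m = -3 (m = (1/2)*(-6) = -3)
w(s) = -3 + (s + s*(-2 + s))/s (w(s) = -3 + (s + s*(s - 2))/s = -3 + (s + s*(-2 + s))/s)
(g(-5) + w(-4))**2 = (-2 + (-4 - 4))**2 = (-2 - 8)**2 = (-10)**2 = 100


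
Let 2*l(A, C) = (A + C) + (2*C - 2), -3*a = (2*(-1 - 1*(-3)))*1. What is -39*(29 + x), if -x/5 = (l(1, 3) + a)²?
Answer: 767/3 ≈ 255.67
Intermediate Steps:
a = -4/3 (a = -2*(-1 - 1*(-3))/3 = -2*(-1 + 3)/3 = -2*2/3 = -4/3 ≈ -1.3333)
l(A, C) = -1 + A/2 + 3*C/2 (l(A, C) = ((A + C) + (2*C - 2))/2 = ((A + C) + (-2 + 2*C))/2 = (-2 + A + 3*C)/2 = -1 + A/2 + 3*C/2)
x = -320/9 (x = -5*((-1 + (½)*1 + (3/2)*3) - 4/3)² = -5*((-1 + ½ + 9/2) - 4/3)² = -5*(4 - 4/3)² = -5*(8/3)² = -5*64/9 = -320/9 ≈ -35.556)
-39*(29 + x) = -39*(29 - 320/9) = -39*(-59/9) = 767/3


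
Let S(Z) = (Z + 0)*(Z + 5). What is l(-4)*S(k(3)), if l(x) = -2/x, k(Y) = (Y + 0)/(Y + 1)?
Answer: 69/32 ≈ 2.1563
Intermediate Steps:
k(Y) = Y/(1 + Y)
S(Z) = Z*(5 + Z)
l(-4)*S(k(3)) = (-2/(-4))*((3/(1 + 3))*(5 + 3/(1 + 3))) = (-2*(-¼))*((3/4)*(5 + 3/4)) = ((3*(¼))*(5 + 3*(¼)))/2 = (3*(5 + ¾)/4)/2 = ((¾)*(23/4))/2 = (½)*(69/16) = 69/32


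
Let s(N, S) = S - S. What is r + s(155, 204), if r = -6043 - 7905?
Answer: -13948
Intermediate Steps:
s(N, S) = 0
r = -13948
r + s(155, 204) = -13948 + 0 = -13948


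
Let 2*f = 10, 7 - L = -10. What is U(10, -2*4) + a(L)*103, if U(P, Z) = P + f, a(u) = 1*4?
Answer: 427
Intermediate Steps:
L = 17 (L = 7 - 1*(-10) = 7 + 10 = 17)
a(u) = 4
f = 5 (f = (1/2)*10 = 5)
U(P, Z) = 5 + P (U(P, Z) = P + 5 = 5 + P)
U(10, -2*4) + a(L)*103 = (5 + 10) + 4*103 = 15 + 412 = 427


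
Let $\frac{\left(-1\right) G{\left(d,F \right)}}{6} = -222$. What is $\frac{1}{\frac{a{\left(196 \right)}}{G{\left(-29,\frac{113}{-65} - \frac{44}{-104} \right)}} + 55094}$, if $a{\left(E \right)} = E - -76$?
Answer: $\frac{333}{18346370} \approx 1.8151 \cdot 10^{-5}$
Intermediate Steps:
$G{\left(d,F \right)} = 1332$ ($G{\left(d,F \right)} = \left(-6\right) \left(-222\right) = 1332$)
$a{\left(E \right)} = 76 + E$ ($a{\left(E \right)} = E + 76 = 76 + E$)
$\frac{1}{\frac{a{\left(196 \right)}}{G{\left(-29,\frac{113}{-65} - \frac{44}{-104} \right)}} + 55094} = \frac{1}{\frac{76 + 196}{1332} + 55094} = \frac{1}{272 \cdot \frac{1}{1332} + 55094} = \frac{1}{\frac{68}{333} + 55094} = \frac{1}{\frac{18346370}{333}} = \frac{333}{18346370}$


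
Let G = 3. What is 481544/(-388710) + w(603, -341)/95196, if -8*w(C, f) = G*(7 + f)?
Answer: -4361178733/3524155920 ≈ -1.2375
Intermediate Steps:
w(C, f) = -21/8 - 3*f/8 (w(C, f) = -3*(7 + f)/8 = -(21 + 3*f)/8 = -21/8 - 3*f/8)
481544/(-388710) + w(603, -341)/95196 = 481544/(-388710) + (-21/8 - 3/8*(-341))/95196 = 481544*(-1/388710) + (-21/8 + 1023/8)*(1/95196) = -34396/27765 + (501/4)*(1/95196) = -34396/27765 + 167/126928 = -4361178733/3524155920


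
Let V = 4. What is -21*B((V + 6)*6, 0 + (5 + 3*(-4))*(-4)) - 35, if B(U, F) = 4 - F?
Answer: 469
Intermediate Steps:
-21*B((V + 6)*6, 0 + (5 + 3*(-4))*(-4)) - 35 = -21*(4 - (0 + (5 + 3*(-4))*(-4))) - 35 = -21*(4 - (0 + (5 - 12)*(-4))) - 35 = -21*(4 - (0 - 7*(-4))) - 35 = -21*(4 - (0 + 28)) - 35 = -21*(4 - 1*28) - 35 = -21*(4 - 28) - 35 = -21*(-24) - 35 = 504 - 35 = 469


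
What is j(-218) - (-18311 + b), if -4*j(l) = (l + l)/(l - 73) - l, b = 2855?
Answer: 8963455/582 ≈ 15401.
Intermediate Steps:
j(l) = l/4 - l/(2*(-73 + l)) (j(l) = -((l + l)/(l - 73) - l)/4 = -((2*l)/(-73 + l) - l)/4 = -(2*l/(-73 + l) - l)/4 = -(-l + 2*l/(-73 + l))/4 = l/4 - l/(2*(-73 + l)))
j(-218) - (-18311 + b) = (1/4)*(-218)*(-75 - 218)/(-73 - 218) - (-18311 + 2855) = (1/4)*(-218)*(-293)/(-291) - 1*(-15456) = (1/4)*(-218)*(-1/291)*(-293) + 15456 = -31937/582 + 15456 = 8963455/582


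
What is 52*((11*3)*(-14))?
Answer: -24024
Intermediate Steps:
52*((11*3)*(-14)) = 52*(33*(-14)) = 52*(-462) = -24024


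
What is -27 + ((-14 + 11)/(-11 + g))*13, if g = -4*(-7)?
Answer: -498/17 ≈ -29.294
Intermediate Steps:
g = 28
-27 + ((-14 + 11)/(-11 + g))*13 = -27 + ((-14 + 11)/(-11 + 28))*13 = -27 - 3/17*13 = -27 - 39/17 = -498/17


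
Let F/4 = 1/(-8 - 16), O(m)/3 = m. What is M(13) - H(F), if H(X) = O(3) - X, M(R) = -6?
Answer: -91/6 ≈ -15.167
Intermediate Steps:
O(m) = 3*m
F = -1/6 (F = 4/(-8 - 16) = 4/(-24) = 4*(-1/24) = -1/6 ≈ -0.16667)
H(X) = 9 - X (H(X) = 3*3 - X = 9 - X)
M(13) - H(F) = -6 - (9 - 1*(-1/6)) = -6 - (9 + 1/6) = -6 - 1*55/6 = -6 - 55/6 = -91/6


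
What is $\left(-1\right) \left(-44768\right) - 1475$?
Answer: $43293$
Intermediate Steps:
$\left(-1\right) \left(-44768\right) - 1475 = 44768 - 1475 = 43293$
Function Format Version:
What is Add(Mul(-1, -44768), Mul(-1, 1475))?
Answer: 43293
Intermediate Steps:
Add(Mul(-1, -44768), Mul(-1, 1475)) = Add(44768, -1475) = 43293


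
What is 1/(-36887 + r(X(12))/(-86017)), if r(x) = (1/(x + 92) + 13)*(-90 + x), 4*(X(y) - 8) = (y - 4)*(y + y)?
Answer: -6365258/234795239121 ≈ -2.7110e-5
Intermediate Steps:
X(y) = 8 + y*(-4 + y)/2 (X(y) = 8 + ((y - 4)*(y + y))/4 = 8 + ((-4 + y)*(2*y))/4 = 8 + (2*y*(-4 + y))/4 = 8 + y*(-4 + y)/2)
r(x) = (-90 + x)*(13 + 1/(92 + x)) (r(x) = (1/(92 + x) + 13)*(-90 + x) = (13 + 1/(92 + x))*(-90 + x) = (-90 + x)*(13 + 1/(92 + x)))
1/(-36887 + r(X(12))/(-86017)) = 1/(-36887 + ((-107730 + 13*(8 + (1/2)*12**2 - 2*12)**2 + 27*(8 + (1/2)*12**2 - 2*12))/(92 + (8 + (1/2)*12**2 - 2*12)))/(-86017)) = 1/(-36887 + ((-107730 + 13*(8 + (1/2)*144 - 24)**2 + 27*(8 + (1/2)*144 - 24))/(92 + (8 + (1/2)*144 - 24)))*(-1/86017)) = 1/(-36887 + ((-107730 + 13*(8 + 72 - 24)**2 + 27*(8 + 72 - 24))/(92 + (8 + 72 - 24)))*(-1/86017)) = 1/(-36887 + ((-107730 + 13*56**2 + 27*56)/(92 + 56))*(-1/86017)) = 1/(-36887 + ((-107730 + 13*3136 + 1512)/148)*(-1/86017)) = 1/(-36887 + ((-107730 + 40768 + 1512)/148)*(-1/86017)) = 1/(-36887 + ((1/148)*(-65450))*(-1/86017)) = 1/(-36887 - 32725/74*(-1/86017)) = 1/(-36887 + 32725/6365258) = 1/(-234795239121/6365258) = -6365258/234795239121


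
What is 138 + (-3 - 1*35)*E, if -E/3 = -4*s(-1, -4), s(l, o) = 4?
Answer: -1686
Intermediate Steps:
E = 48 (E = -(-12)*4 = -3*(-16) = 48)
138 + (-3 - 1*35)*E = 138 + (-3 - 1*35)*48 = 138 + (-3 - 35)*48 = 138 - 38*48 = 138 - 1824 = -1686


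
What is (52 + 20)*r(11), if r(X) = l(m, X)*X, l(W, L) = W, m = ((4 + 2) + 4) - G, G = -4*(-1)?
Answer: 4752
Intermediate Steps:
G = 4
m = 6 (m = ((4 + 2) + 4) - 1*4 = (6 + 4) - 4 = 10 - 4 = 6)
r(X) = 6*X
(52 + 20)*r(11) = (52 + 20)*(6*11) = 72*66 = 4752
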